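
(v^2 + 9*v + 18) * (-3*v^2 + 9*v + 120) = -3*v^4 - 18*v^3 + 147*v^2 + 1242*v + 2160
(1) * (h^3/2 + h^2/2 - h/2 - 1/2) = h^3/2 + h^2/2 - h/2 - 1/2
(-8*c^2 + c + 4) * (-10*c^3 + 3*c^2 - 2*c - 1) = 80*c^5 - 34*c^4 - 21*c^3 + 18*c^2 - 9*c - 4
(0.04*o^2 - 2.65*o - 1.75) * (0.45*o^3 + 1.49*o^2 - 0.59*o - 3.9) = 0.018*o^5 - 1.1329*o^4 - 4.7596*o^3 - 1.2*o^2 + 11.3675*o + 6.825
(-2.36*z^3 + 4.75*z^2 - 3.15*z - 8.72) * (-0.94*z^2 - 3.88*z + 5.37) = 2.2184*z^5 + 4.6918*z^4 - 28.1422*z^3 + 45.9263*z^2 + 16.9181*z - 46.8264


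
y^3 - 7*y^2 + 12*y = y*(y - 4)*(y - 3)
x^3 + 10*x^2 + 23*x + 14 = (x + 1)*(x + 2)*(x + 7)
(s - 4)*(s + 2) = s^2 - 2*s - 8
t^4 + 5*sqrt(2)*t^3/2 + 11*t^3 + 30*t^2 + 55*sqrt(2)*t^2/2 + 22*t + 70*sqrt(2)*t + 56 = (t + 4)*(t + 7)*(t + sqrt(2)/2)*(t + 2*sqrt(2))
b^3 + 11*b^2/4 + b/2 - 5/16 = (b - 1/4)*(b + 1/2)*(b + 5/2)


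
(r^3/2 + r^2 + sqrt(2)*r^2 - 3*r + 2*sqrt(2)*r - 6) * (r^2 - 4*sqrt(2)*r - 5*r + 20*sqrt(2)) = r^5/2 - 3*r^4/2 - sqrt(2)*r^4 - 16*r^3 + 3*sqrt(2)*r^3 + 22*sqrt(2)*r^2 + 33*r^2 - 36*sqrt(2)*r + 110*r - 120*sqrt(2)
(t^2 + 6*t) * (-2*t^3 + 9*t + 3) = -2*t^5 - 12*t^4 + 9*t^3 + 57*t^2 + 18*t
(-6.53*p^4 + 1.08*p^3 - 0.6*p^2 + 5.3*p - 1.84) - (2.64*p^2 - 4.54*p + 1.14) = -6.53*p^4 + 1.08*p^3 - 3.24*p^2 + 9.84*p - 2.98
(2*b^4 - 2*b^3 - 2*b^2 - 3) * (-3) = -6*b^4 + 6*b^3 + 6*b^2 + 9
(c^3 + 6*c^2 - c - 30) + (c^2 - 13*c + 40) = c^3 + 7*c^2 - 14*c + 10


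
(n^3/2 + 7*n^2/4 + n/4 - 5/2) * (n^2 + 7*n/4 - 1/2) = n^5/2 + 21*n^4/8 + 49*n^3/16 - 47*n^2/16 - 9*n/2 + 5/4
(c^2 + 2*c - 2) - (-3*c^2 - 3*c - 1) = 4*c^2 + 5*c - 1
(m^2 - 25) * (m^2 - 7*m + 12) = m^4 - 7*m^3 - 13*m^2 + 175*m - 300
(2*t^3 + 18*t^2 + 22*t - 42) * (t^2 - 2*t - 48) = 2*t^5 + 14*t^4 - 110*t^3 - 950*t^2 - 972*t + 2016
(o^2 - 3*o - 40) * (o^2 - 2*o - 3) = o^4 - 5*o^3 - 37*o^2 + 89*o + 120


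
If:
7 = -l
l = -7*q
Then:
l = -7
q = 1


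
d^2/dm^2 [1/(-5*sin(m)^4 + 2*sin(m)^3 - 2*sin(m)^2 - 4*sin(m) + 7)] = 2*(200*sin(m)^8 - 115*sin(m)^7 - 172*sin(m)^6 + 118*sin(m)^5 + 166*sin(m)^4 - 59*sin(m)^3 - 162*sin(m)^2 + 32*sin(m) - 30)/(5*sin(m)^4 - 2*sin(m)^3 + 2*sin(m)^2 + 4*sin(m) - 7)^3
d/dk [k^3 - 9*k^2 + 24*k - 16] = 3*k^2 - 18*k + 24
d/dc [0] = 0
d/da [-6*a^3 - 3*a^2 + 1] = 6*a*(-3*a - 1)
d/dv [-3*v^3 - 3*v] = -9*v^2 - 3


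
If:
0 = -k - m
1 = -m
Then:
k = 1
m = -1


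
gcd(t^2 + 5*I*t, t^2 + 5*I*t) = t^2 + 5*I*t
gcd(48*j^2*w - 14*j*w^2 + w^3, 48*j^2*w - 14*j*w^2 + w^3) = 48*j^2*w - 14*j*w^2 + w^3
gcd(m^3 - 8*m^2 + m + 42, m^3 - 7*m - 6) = m^2 - m - 6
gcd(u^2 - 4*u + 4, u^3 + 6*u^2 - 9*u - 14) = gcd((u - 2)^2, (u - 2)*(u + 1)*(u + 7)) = u - 2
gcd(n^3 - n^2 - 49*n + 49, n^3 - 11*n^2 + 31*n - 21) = n^2 - 8*n + 7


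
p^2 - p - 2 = (p - 2)*(p + 1)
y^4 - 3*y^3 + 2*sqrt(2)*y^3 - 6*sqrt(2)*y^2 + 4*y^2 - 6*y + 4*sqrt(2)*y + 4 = (y - 2)*(y - 1)*(y + sqrt(2))^2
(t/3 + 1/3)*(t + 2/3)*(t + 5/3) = t^3/3 + 10*t^2/9 + 31*t/27 + 10/27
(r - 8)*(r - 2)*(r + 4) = r^3 - 6*r^2 - 24*r + 64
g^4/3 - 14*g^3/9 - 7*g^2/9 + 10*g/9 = g*(g/3 + 1/3)*(g - 5)*(g - 2/3)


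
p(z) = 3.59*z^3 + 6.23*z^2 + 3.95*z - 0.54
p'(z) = 10.77*z^2 + 12.46*z + 3.95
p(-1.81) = -8.57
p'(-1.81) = 16.68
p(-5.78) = -508.47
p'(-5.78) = 291.74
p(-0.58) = -1.44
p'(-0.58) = 0.35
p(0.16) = 0.27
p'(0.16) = 6.22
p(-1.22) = -2.61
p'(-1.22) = 4.78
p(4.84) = 571.55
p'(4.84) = 316.55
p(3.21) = 195.08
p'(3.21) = 154.92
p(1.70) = 41.82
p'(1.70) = 56.26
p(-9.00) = -2148.57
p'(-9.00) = 764.18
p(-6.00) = -575.40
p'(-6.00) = 316.91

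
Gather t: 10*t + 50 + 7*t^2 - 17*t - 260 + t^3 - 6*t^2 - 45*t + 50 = t^3 + t^2 - 52*t - 160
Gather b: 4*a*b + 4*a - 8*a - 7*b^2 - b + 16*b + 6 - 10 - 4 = -4*a - 7*b^2 + b*(4*a + 15) - 8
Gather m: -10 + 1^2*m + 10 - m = 0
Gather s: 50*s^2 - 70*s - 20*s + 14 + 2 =50*s^2 - 90*s + 16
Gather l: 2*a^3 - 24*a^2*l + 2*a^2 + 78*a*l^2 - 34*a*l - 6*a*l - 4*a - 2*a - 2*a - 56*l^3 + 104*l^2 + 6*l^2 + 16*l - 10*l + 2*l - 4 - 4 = 2*a^3 + 2*a^2 - 8*a - 56*l^3 + l^2*(78*a + 110) + l*(-24*a^2 - 40*a + 8) - 8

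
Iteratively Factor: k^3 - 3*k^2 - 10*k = (k - 5)*(k^2 + 2*k) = (k - 5)*(k + 2)*(k)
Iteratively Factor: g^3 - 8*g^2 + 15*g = (g - 5)*(g^2 - 3*g) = (g - 5)*(g - 3)*(g)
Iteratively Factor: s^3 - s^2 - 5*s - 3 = (s + 1)*(s^2 - 2*s - 3) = (s - 3)*(s + 1)*(s + 1)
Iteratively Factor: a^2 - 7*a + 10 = (a - 5)*(a - 2)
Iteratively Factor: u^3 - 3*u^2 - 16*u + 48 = (u + 4)*(u^2 - 7*u + 12) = (u - 4)*(u + 4)*(u - 3)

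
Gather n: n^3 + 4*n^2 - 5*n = n^3 + 4*n^2 - 5*n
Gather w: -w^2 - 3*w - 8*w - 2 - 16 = -w^2 - 11*w - 18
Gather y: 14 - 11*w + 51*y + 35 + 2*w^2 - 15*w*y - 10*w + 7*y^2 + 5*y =2*w^2 - 21*w + 7*y^2 + y*(56 - 15*w) + 49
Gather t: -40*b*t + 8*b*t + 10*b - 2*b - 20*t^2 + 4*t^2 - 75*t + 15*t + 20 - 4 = 8*b - 16*t^2 + t*(-32*b - 60) + 16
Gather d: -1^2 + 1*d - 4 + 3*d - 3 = 4*d - 8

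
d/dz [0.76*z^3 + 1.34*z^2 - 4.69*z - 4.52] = 2.28*z^2 + 2.68*z - 4.69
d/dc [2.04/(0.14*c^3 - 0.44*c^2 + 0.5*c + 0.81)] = (-0.8568*c^2 + 1.7952*c - 1.02)/(0.14*c^3 - 0.44*c^2 + 0.5*c + 0.81)^2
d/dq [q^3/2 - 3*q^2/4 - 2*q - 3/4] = 3*q^2/2 - 3*q/2 - 2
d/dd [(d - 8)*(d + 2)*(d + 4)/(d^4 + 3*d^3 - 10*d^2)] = (-d^5 + 4*d^4 + 116*d^3 + 496*d^2 + 176*d - 1280)/(d^3*(d^4 + 6*d^3 - 11*d^2 - 60*d + 100))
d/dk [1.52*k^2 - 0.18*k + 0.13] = 3.04*k - 0.18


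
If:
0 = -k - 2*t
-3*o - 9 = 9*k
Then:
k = -2*t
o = 6*t - 3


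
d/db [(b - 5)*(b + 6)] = 2*b + 1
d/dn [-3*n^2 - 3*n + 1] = -6*n - 3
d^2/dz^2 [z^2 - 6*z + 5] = 2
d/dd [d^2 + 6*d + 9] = 2*d + 6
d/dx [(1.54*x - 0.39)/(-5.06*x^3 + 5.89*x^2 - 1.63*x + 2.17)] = (15.5848*x^3 - 14.9908*x^2 + 4.5942*x + 2.7061)/(25.6036*x^6 - 59.6068*x^5 + 51.1877*x^4 - 41.1618*x^3 + 28.2195*x^2 - 7.0742*x + 4.7089)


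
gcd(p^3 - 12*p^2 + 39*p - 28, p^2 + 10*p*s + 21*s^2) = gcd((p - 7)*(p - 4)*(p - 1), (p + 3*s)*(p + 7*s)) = 1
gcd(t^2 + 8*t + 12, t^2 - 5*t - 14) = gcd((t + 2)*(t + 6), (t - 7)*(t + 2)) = t + 2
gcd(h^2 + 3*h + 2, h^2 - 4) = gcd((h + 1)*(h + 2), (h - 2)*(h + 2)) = h + 2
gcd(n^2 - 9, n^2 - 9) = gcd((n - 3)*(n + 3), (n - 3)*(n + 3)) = n^2 - 9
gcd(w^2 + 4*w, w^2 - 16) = w + 4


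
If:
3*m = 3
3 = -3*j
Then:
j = -1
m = 1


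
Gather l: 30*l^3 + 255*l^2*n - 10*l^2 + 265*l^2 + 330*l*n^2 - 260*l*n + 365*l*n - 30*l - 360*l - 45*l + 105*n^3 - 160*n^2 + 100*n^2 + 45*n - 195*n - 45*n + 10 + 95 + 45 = 30*l^3 + l^2*(255*n + 255) + l*(330*n^2 + 105*n - 435) + 105*n^3 - 60*n^2 - 195*n + 150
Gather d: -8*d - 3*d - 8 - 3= -11*d - 11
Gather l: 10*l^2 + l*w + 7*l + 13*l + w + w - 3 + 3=10*l^2 + l*(w + 20) + 2*w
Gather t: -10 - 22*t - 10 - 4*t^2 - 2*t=-4*t^2 - 24*t - 20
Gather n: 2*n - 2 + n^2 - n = n^2 + n - 2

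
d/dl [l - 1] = 1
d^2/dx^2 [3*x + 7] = 0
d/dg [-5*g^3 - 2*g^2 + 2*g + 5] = -15*g^2 - 4*g + 2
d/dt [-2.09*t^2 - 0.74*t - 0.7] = -4.18*t - 0.74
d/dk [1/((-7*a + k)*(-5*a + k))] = 2*(6*a - k)/((5*a - k)^2*(7*a - k)^2)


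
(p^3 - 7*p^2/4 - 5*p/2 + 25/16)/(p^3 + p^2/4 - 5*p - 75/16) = (2*p - 1)/(2*p + 3)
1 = 1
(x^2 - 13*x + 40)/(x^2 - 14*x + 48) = (x - 5)/(x - 6)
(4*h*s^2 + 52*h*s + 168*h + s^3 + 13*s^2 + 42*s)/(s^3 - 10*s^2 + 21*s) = (4*h*s^2 + 52*h*s + 168*h + s^3 + 13*s^2 + 42*s)/(s*(s^2 - 10*s + 21))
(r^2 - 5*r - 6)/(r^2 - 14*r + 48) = (r + 1)/(r - 8)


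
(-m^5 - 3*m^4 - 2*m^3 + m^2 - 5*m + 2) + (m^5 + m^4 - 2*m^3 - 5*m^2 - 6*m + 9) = -2*m^4 - 4*m^3 - 4*m^2 - 11*m + 11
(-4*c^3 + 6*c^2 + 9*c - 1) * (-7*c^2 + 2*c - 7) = 28*c^5 - 50*c^4 - 23*c^3 - 17*c^2 - 65*c + 7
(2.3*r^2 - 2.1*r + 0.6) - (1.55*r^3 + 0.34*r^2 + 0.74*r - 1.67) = -1.55*r^3 + 1.96*r^2 - 2.84*r + 2.27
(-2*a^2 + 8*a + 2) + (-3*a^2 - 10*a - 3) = -5*a^2 - 2*a - 1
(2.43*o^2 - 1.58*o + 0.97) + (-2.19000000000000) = 2.43*o^2 - 1.58*o - 1.22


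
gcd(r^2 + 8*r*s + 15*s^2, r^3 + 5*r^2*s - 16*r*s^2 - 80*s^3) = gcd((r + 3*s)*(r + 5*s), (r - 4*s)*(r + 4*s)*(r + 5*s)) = r + 5*s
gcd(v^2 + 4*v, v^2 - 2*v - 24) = v + 4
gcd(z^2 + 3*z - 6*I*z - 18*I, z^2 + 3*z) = z + 3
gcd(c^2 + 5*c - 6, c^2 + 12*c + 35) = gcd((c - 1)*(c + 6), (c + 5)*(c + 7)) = 1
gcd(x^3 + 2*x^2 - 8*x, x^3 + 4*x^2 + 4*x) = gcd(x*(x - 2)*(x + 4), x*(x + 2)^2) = x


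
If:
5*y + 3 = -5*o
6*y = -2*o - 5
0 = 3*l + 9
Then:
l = -3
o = 7/20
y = -19/20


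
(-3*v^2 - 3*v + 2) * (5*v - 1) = -15*v^3 - 12*v^2 + 13*v - 2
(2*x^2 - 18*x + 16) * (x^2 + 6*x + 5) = 2*x^4 - 6*x^3 - 82*x^2 + 6*x + 80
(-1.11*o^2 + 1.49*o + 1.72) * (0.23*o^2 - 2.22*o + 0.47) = -0.2553*o^4 + 2.8069*o^3 - 3.4339*o^2 - 3.1181*o + 0.8084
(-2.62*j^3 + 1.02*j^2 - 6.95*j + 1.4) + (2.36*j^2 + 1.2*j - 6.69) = -2.62*j^3 + 3.38*j^2 - 5.75*j - 5.29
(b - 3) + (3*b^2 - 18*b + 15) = 3*b^2 - 17*b + 12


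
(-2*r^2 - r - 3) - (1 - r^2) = -r^2 - r - 4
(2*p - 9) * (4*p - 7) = 8*p^2 - 50*p + 63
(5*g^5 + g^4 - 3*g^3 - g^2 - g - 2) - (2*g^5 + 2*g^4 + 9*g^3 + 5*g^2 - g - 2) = 3*g^5 - g^4 - 12*g^3 - 6*g^2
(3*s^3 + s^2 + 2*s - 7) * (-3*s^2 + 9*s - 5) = -9*s^5 + 24*s^4 - 12*s^3 + 34*s^2 - 73*s + 35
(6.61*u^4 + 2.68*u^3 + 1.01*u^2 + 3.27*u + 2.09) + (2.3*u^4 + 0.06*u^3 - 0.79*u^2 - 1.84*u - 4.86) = 8.91*u^4 + 2.74*u^3 + 0.22*u^2 + 1.43*u - 2.77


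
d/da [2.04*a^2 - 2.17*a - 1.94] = 4.08*a - 2.17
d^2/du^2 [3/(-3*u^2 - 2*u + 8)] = 6*(9*u^2 + 6*u - 4*(3*u + 1)^2 - 24)/(3*u^2 + 2*u - 8)^3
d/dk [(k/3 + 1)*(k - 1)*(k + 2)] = k^2 + 8*k/3 + 1/3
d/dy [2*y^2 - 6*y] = 4*y - 6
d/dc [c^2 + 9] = 2*c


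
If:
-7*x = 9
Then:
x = -9/7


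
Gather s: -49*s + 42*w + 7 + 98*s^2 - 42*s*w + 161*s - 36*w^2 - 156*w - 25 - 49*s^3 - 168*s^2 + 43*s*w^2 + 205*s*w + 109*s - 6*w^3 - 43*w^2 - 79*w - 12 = -49*s^3 - 70*s^2 + s*(43*w^2 + 163*w + 221) - 6*w^3 - 79*w^2 - 193*w - 30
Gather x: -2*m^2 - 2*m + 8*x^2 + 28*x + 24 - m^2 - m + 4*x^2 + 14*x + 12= -3*m^2 - 3*m + 12*x^2 + 42*x + 36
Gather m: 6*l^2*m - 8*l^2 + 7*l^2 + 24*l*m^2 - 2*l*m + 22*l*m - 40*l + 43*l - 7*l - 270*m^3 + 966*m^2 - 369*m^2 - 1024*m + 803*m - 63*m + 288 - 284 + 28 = -l^2 - 4*l - 270*m^3 + m^2*(24*l + 597) + m*(6*l^2 + 20*l - 284) + 32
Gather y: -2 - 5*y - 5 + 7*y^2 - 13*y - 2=7*y^2 - 18*y - 9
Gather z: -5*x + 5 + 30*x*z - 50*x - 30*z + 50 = -55*x + z*(30*x - 30) + 55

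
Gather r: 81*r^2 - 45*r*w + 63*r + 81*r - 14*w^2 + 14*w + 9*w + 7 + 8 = 81*r^2 + r*(144 - 45*w) - 14*w^2 + 23*w + 15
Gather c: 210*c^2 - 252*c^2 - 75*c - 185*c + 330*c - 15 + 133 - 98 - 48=-42*c^2 + 70*c - 28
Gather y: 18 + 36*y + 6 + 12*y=48*y + 24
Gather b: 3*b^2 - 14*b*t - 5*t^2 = 3*b^2 - 14*b*t - 5*t^2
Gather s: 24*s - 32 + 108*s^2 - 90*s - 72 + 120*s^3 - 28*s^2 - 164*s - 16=120*s^3 + 80*s^2 - 230*s - 120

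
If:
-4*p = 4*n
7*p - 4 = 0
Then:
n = -4/7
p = 4/7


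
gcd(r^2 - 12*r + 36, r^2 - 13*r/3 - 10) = r - 6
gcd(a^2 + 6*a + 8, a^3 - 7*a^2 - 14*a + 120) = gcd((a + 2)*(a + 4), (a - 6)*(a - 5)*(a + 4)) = a + 4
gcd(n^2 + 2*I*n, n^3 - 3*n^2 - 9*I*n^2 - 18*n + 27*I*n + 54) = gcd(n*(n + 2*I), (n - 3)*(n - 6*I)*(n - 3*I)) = 1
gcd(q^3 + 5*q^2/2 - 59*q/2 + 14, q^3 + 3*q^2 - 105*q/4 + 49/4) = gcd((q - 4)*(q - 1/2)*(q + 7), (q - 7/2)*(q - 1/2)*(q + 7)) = q^2 + 13*q/2 - 7/2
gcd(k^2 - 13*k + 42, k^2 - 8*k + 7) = k - 7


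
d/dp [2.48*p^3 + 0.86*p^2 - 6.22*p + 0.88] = 7.44*p^2 + 1.72*p - 6.22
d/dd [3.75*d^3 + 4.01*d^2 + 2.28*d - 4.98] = 11.25*d^2 + 8.02*d + 2.28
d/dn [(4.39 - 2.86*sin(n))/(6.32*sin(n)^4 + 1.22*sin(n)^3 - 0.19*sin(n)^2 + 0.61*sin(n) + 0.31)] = (54.2256*sin(n)^4 - 104.0008*sin(n)^3 - 16.6108*sin(n)^2 + 1.6682*sin(n) - 3.5645)*cos(n)/(39.9424*sin(n)^8 + 15.4208*sin(n)^7 - 0.9132*sin(n)^6 + 7.2468*sin(n)^5 + 5.4429*sin(n)^4 + 0.5246*sin(n)^3 + 0.2543*sin(n)^2 + 0.3782*sin(n) + 0.0961)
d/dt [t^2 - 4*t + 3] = 2*t - 4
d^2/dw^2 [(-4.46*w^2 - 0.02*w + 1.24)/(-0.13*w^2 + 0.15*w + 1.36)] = (-1.11022302462516e-16*w^4 + 0.174616*w^3 + 4.605432*w^2 + 0.166296000000001*w + 15.996008)/(0.002197*w^6 - 0.007605*w^5 - 0.060177*w^4 + 0.155745*w^3 + 0.629544*w^2 - 0.83232*w - 2.515456)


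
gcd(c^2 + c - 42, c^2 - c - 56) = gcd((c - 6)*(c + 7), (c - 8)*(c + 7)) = c + 7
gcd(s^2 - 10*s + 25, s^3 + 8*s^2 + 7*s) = 1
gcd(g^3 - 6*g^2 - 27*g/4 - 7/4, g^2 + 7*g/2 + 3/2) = g + 1/2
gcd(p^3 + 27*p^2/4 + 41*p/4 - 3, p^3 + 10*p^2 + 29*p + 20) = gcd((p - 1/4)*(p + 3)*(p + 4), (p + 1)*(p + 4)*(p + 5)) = p + 4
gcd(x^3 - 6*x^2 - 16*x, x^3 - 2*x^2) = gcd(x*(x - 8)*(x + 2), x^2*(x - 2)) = x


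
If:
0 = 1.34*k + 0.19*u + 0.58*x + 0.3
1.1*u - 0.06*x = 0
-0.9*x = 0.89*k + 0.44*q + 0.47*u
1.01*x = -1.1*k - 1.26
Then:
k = 0.63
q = 2.79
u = -0.11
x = -1.93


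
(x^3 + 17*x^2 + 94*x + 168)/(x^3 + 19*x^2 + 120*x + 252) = (x + 4)/(x + 6)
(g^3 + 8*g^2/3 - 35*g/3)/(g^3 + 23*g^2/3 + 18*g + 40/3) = g*(3*g^2 + 8*g - 35)/(3*g^3 + 23*g^2 + 54*g + 40)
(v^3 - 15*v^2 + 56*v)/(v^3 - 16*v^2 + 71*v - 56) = v/(v - 1)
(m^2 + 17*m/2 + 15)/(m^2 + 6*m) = (m + 5/2)/m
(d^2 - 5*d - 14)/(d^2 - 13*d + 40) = (d^2 - 5*d - 14)/(d^2 - 13*d + 40)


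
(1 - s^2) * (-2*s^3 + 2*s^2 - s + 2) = 2*s^5 - 2*s^4 - s^3 - s + 2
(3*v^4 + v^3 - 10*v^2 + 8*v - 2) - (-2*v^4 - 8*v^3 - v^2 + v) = 5*v^4 + 9*v^3 - 9*v^2 + 7*v - 2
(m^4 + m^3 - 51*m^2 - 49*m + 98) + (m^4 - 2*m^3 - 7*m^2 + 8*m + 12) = 2*m^4 - m^3 - 58*m^2 - 41*m + 110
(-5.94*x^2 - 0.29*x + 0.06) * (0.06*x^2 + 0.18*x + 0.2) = -0.3564*x^4 - 1.0866*x^3 - 1.2366*x^2 - 0.0472*x + 0.012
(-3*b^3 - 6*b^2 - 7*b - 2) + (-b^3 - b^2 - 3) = -4*b^3 - 7*b^2 - 7*b - 5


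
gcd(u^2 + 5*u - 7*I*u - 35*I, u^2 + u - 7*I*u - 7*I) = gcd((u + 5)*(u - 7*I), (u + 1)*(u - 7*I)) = u - 7*I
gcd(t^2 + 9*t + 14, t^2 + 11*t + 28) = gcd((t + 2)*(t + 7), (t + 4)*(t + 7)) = t + 7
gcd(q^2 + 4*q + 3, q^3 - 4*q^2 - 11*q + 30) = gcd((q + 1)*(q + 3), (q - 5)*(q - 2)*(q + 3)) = q + 3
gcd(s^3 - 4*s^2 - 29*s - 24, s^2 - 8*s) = s - 8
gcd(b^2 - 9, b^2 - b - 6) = b - 3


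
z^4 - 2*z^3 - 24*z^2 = z^2*(z - 6)*(z + 4)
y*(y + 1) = y^2 + y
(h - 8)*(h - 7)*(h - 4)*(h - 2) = h^4 - 21*h^3 + 154*h^2 - 456*h + 448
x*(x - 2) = x^2 - 2*x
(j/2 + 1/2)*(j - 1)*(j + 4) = j^3/2 + 2*j^2 - j/2 - 2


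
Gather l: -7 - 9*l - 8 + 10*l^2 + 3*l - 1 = 10*l^2 - 6*l - 16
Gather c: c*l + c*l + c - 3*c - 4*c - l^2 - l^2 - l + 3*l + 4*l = c*(2*l - 6) - 2*l^2 + 6*l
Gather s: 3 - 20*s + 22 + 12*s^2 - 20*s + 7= 12*s^2 - 40*s + 32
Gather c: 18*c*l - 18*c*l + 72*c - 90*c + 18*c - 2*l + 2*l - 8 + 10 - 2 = 0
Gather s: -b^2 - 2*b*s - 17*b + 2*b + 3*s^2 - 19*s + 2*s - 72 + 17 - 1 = -b^2 - 15*b + 3*s^2 + s*(-2*b - 17) - 56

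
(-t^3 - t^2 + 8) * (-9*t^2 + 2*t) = 9*t^5 + 7*t^4 - 2*t^3 - 72*t^2 + 16*t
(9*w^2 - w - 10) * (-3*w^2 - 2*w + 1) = -27*w^4 - 15*w^3 + 41*w^2 + 19*w - 10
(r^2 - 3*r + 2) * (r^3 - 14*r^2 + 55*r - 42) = r^5 - 17*r^4 + 99*r^3 - 235*r^2 + 236*r - 84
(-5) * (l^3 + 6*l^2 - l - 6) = -5*l^3 - 30*l^2 + 5*l + 30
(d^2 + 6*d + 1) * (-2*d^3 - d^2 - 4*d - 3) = -2*d^5 - 13*d^4 - 12*d^3 - 28*d^2 - 22*d - 3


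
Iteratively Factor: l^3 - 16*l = (l + 4)*(l^2 - 4*l) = (l - 4)*(l + 4)*(l)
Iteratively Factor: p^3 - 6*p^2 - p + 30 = (p - 3)*(p^2 - 3*p - 10) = (p - 5)*(p - 3)*(p + 2)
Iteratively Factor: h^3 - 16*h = (h)*(h^2 - 16) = h*(h - 4)*(h + 4)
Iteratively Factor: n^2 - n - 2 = (n + 1)*(n - 2)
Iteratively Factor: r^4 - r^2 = (r)*(r^3 - r) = r*(r - 1)*(r^2 + r) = r^2*(r - 1)*(r + 1)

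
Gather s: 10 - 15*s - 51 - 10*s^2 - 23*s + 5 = -10*s^2 - 38*s - 36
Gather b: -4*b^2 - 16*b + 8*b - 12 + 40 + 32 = -4*b^2 - 8*b + 60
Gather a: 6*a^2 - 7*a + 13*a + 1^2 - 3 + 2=6*a^2 + 6*a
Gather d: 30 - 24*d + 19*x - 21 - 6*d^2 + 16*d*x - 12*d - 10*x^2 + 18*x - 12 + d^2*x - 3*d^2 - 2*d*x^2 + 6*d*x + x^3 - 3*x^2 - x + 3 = d^2*(x - 9) + d*(-2*x^2 + 22*x - 36) + x^3 - 13*x^2 + 36*x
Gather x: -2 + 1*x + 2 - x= 0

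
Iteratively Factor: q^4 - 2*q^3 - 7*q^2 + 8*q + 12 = (q - 2)*(q^3 - 7*q - 6) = (q - 2)*(q + 1)*(q^2 - q - 6) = (q - 3)*(q - 2)*(q + 1)*(q + 2)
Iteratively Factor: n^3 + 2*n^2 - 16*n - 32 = (n - 4)*(n^2 + 6*n + 8) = (n - 4)*(n + 4)*(n + 2)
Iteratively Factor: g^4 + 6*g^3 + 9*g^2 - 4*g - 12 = (g + 3)*(g^3 + 3*g^2 - 4) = (g + 2)*(g + 3)*(g^2 + g - 2) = (g + 2)^2*(g + 3)*(g - 1)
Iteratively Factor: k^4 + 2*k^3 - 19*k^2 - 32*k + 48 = (k - 4)*(k^3 + 6*k^2 + 5*k - 12) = (k - 4)*(k - 1)*(k^2 + 7*k + 12) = (k - 4)*(k - 1)*(k + 3)*(k + 4)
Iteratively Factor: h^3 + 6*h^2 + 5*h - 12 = (h + 3)*(h^2 + 3*h - 4) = (h - 1)*(h + 3)*(h + 4)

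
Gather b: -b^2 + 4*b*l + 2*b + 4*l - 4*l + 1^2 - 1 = -b^2 + b*(4*l + 2)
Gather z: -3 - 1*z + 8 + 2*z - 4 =z + 1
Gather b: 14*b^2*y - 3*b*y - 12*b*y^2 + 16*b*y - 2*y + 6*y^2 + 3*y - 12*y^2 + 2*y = 14*b^2*y + b*(-12*y^2 + 13*y) - 6*y^2 + 3*y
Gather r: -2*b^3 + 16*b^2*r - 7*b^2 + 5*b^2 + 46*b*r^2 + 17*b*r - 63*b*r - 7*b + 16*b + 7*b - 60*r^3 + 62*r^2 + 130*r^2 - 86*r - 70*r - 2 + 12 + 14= -2*b^3 - 2*b^2 + 16*b - 60*r^3 + r^2*(46*b + 192) + r*(16*b^2 - 46*b - 156) + 24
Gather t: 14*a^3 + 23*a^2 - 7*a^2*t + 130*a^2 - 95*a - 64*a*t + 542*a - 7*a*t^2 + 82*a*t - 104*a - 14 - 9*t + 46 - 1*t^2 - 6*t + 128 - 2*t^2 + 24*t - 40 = 14*a^3 + 153*a^2 + 343*a + t^2*(-7*a - 3) + t*(-7*a^2 + 18*a + 9) + 120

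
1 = 1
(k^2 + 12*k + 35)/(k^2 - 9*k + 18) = (k^2 + 12*k + 35)/(k^2 - 9*k + 18)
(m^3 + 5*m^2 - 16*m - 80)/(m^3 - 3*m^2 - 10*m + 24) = (m^2 + 9*m + 20)/(m^2 + m - 6)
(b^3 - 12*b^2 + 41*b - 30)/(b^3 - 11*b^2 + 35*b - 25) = (b - 6)/(b - 5)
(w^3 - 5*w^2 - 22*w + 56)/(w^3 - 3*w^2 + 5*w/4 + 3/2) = 4*(w^2 - 3*w - 28)/(4*w^2 - 4*w - 3)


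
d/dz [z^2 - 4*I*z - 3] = 2*z - 4*I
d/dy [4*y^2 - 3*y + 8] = 8*y - 3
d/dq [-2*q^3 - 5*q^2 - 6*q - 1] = -6*q^2 - 10*q - 6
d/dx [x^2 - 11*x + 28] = 2*x - 11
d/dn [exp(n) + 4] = exp(n)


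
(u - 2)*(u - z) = u^2 - u*z - 2*u + 2*z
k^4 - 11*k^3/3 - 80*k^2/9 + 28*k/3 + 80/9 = (k - 5)*(k - 4/3)*(k + 2/3)*(k + 2)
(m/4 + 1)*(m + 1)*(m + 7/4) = m^3/4 + 27*m^2/16 + 51*m/16 + 7/4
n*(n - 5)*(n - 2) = n^3 - 7*n^2 + 10*n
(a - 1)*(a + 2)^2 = a^3 + 3*a^2 - 4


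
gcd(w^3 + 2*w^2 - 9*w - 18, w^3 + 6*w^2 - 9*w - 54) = w^2 - 9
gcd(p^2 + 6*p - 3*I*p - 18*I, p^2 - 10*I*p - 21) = p - 3*I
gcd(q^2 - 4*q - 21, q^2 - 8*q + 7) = q - 7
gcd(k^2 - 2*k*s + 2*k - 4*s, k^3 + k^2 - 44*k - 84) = k + 2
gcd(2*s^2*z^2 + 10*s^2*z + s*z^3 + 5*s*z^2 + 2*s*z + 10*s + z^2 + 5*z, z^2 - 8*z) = 1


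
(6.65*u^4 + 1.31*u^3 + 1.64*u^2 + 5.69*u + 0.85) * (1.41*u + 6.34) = 9.3765*u^5 + 44.0081*u^4 + 10.6178*u^3 + 18.4205*u^2 + 37.2731*u + 5.389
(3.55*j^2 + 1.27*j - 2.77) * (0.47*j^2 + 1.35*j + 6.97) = 1.6685*j^4 + 5.3894*j^3 + 25.1561*j^2 + 5.1124*j - 19.3069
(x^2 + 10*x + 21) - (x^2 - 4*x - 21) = 14*x + 42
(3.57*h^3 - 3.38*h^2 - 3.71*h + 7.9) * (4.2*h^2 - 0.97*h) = 14.994*h^5 - 17.6589*h^4 - 12.3034*h^3 + 36.7787*h^2 - 7.663*h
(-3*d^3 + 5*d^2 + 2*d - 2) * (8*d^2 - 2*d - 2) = -24*d^5 + 46*d^4 + 12*d^3 - 30*d^2 + 4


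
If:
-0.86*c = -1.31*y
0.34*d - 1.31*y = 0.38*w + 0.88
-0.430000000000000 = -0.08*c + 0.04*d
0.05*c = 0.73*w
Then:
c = -22.01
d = -54.77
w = -1.51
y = -14.45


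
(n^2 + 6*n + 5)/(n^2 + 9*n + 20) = (n + 1)/(n + 4)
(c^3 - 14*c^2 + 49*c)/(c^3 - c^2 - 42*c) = (c - 7)/(c + 6)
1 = 1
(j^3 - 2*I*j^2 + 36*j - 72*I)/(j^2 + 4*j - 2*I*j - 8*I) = (j^2 + 36)/(j + 4)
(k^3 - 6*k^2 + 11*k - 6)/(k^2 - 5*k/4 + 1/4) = 4*(k^2 - 5*k + 6)/(4*k - 1)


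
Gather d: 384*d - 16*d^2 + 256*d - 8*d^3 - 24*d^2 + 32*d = -8*d^3 - 40*d^2 + 672*d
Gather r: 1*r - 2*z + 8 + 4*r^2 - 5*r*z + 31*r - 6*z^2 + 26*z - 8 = 4*r^2 + r*(32 - 5*z) - 6*z^2 + 24*z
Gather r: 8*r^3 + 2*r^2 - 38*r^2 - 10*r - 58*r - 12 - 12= 8*r^3 - 36*r^2 - 68*r - 24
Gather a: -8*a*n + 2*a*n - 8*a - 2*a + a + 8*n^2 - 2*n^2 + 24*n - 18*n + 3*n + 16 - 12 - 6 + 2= a*(-6*n - 9) + 6*n^2 + 9*n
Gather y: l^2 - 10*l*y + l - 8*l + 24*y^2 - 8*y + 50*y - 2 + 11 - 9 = l^2 - 7*l + 24*y^2 + y*(42 - 10*l)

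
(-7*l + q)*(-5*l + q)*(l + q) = 35*l^3 + 23*l^2*q - 11*l*q^2 + q^3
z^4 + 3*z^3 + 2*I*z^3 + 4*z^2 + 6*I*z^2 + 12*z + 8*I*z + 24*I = (z + 3)*(z - 2*I)*(z + 2*I)^2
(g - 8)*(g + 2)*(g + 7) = g^3 + g^2 - 58*g - 112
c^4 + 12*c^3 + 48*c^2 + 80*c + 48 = (c + 2)^3*(c + 6)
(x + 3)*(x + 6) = x^2 + 9*x + 18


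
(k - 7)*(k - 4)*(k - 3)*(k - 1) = k^4 - 15*k^3 + 75*k^2 - 145*k + 84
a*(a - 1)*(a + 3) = a^3 + 2*a^2 - 3*a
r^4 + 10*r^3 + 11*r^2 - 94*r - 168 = (r - 3)*(r + 2)*(r + 4)*(r + 7)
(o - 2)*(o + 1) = o^2 - o - 2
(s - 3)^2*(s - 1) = s^3 - 7*s^2 + 15*s - 9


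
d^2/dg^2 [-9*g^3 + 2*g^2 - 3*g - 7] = 4 - 54*g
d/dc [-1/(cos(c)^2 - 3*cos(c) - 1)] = (3 - 2*cos(c))*sin(c)/(sin(c)^2 + 3*cos(c))^2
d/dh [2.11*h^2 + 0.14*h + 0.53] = 4.22*h + 0.14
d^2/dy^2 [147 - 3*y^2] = -6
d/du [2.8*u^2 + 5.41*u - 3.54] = 5.6*u + 5.41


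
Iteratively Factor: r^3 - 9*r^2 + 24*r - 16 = (r - 1)*(r^2 - 8*r + 16) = (r - 4)*(r - 1)*(r - 4)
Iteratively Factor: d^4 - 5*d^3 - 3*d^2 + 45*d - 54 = (d + 3)*(d^3 - 8*d^2 + 21*d - 18) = (d - 2)*(d + 3)*(d^2 - 6*d + 9) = (d - 3)*(d - 2)*(d + 3)*(d - 3)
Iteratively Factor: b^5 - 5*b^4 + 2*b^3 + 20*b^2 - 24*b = (b - 3)*(b^4 - 2*b^3 - 4*b^2 + 8*b) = (b - 3)*(b - 2)*(b^3 - 4*b) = b*(b - 3)*(b - 2)*(b^2 - 4) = b*(b - 3)*(b - 2)^2*(b + 2)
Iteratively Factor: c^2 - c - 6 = (c + 2)*(c - 3)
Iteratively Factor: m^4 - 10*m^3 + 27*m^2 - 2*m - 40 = (m - 5)*(m^3 - 5*m^2 + 2*m + 8) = (m - 5)*(m - 2)*(m^2 - 3*m - 4) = (m - 5)*(m - 4)*(m - 2)*(m + 1)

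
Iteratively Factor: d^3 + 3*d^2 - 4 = (d + 2)*(d^2 + d - 2) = (d + 2)^2*(d - 1)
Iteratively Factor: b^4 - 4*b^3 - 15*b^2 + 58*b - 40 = (b - 1)*(b^3 - 3*b^2 - 18*b + 40) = (b - 1)*(b + 4)*(b^2 - 7*b + 10) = (b - 5)*(b - 1)*(b + 4)*(b - 2)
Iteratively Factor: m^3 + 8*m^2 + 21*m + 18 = (m + 2)*(m^2 + 6*m + 9) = (m + 2)*(m + 3)*(m + 3)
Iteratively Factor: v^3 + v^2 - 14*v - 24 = (v - 4)*(v^2 + 5*v + 6) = (v - 4)*(v + 2)*(v + 3)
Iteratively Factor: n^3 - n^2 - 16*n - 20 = (n + 2)*(n^2 - 3*n - 10) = (n - 5)*(n + 2)*(n + 2)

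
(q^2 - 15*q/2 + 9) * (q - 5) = q^3 - 25*q^2/2 + 93*q/2 - 45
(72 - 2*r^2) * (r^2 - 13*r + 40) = -2*r^4 + 26*r^3 - 8*r^2 - 936*r + 2880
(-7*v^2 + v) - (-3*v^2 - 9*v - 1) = -4*v^2 + 10*v + 1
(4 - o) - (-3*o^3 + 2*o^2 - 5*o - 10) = 3*o^3 - 2*o^2 + 4*o + 14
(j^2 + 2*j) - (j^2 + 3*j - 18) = 18 - j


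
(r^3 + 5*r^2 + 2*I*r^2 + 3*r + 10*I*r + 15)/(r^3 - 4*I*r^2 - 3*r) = (r^2 + r*(5 + 3*I) + 15*I)/(r*(r - 3*I))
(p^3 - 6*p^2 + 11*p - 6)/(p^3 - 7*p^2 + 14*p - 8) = (p - 3)/(p - 4)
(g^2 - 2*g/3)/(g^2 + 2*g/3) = (3*g - 2)/(3*g + 2)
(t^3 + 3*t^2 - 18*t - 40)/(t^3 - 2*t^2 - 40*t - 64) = (t^2 + t - 20)/(t^2 - 4*t - 32)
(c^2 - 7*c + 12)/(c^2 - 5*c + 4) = (c - 3)/(c - 1)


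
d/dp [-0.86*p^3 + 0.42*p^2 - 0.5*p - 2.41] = -2.58*p^2 + 0.84*p - 0.5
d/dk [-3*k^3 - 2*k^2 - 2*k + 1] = -9*k^2 - 4*k - 2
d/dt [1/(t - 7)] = -1/(t - 7)^2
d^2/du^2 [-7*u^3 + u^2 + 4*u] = 2 - 42*u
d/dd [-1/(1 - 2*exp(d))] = -2*exp(d)/(2*exp(d) - 1)^2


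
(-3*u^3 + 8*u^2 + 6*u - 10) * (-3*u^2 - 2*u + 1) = 9*u^5 - 18*u^4 - 37*u^3 + 26*u^2 + 26*u - 10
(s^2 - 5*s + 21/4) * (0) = 0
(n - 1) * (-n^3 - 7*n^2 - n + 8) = -n^4 - 6*n^3 + 6*n^2 + 9*n - 8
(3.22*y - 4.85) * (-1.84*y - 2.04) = -5.9248*y^2 + 2.3552*y + 9.894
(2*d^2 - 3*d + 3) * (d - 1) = 2*d^3 - 5*d^2 + 6*d - 3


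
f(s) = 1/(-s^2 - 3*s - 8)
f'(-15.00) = 0.00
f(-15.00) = -0.00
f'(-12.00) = 0.00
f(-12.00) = -0.00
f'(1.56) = 0.03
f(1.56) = -0.07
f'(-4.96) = -0.02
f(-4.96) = -0.06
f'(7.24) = 0.00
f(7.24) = -0.01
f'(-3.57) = -0.04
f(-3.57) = -0.10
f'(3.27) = 0.01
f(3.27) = -0.04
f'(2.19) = 0.02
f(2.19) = -0.05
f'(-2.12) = -0.03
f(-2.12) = -0.16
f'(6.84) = 0.00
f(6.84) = -0.01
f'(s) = (2*s + 3)/(-s^2 - 3*s - 8)^2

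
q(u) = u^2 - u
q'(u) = 2*u - 1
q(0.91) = -0.08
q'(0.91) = 0.82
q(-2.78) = 10.51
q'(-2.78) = -6.56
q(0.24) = -0.18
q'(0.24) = -0.52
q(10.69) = 103.59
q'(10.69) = 20.38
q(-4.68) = 26.58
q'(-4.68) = -10.36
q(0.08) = -0.07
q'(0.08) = -0.84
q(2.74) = 4.77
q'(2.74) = 4.48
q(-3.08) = 12.57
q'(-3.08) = -7.16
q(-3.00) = 12.00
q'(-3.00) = -7.00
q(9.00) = 72.00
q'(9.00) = 17.00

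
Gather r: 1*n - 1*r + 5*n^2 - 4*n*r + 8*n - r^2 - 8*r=5*n^2 + 9*n - r^2 + r*(-4*n - 9)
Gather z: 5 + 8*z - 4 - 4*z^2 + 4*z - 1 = -4*z^2 + 12*z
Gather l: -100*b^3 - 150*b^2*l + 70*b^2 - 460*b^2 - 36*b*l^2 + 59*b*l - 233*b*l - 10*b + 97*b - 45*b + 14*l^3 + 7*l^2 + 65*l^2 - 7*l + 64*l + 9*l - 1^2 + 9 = -100*b^3 - 390*b^2 + 42*b + 14*l^3 + l^2*(72 - 36*b) + l*(-150*b^2 - 174*b + 66) + 8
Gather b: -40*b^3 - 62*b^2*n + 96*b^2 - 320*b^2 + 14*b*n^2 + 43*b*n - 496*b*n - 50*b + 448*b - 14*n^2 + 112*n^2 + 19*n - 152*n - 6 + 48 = -40*b^3 + b^2*(-62*n - 224) + b*(14*n^2 - 453*n + 398) + 98*n^2 - 133*n + 42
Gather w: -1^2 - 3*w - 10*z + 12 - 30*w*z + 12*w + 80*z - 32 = w*(9 - 30*z) + 70*z - 21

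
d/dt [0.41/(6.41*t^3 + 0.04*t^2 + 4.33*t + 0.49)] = (-7.8843*t^2 - 0.0328*t - 1.7753)/(6.41*t^3 + 0.04*t^2 + 4.33*t + 0.49)^2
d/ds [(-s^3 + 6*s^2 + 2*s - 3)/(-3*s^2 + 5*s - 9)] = (3*s^4 - 10*s^3 + 63*s^2 - 126*s - 3)/(9*s^4 - 30*s^3 + 79*s^2 - 90*s + 81)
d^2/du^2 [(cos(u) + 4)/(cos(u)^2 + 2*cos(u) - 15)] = (-9*(1 - cos(2*u))^2*cos(u)/4 - 7*(1 - cos(2*u))^2/2 - 581*cos(u)/2 - 145*cos(2*u) - 30*cos(3*u) + cos(5*u)/2 + 81)/((cos(u) - 3)^3*(cos(u) + 5)^3)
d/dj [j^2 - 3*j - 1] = 2*j - 3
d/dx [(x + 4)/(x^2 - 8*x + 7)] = (x^2 - 8*x - 2*(x - 4)*(x + 4) + 7)/(x^2 - 8*x + 7)^2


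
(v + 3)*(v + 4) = v^2 + 7*v + 12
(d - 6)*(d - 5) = d^2 - 11*d + 30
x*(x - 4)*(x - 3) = x^3 - 7*x^2 + 12*x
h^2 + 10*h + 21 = (h + 3)*(h + 7)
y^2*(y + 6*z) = y^3 + 6*y^2*z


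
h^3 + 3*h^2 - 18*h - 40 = (h - 4)*(h + 2)*(h + 5)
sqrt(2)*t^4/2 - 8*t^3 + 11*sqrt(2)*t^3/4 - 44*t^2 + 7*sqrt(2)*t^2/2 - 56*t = t*(t + 7/2)*(t - 8*sqrt(2))*(sqrt(2)*t/2 + sqrt(2))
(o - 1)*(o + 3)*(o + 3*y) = o^3 + 3*o^2*y + 2*o^2 + 6*o*y - 3*o - 9*y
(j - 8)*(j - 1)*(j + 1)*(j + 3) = j^4 - 5*j^3 - 25*j^2 + 5*j + 24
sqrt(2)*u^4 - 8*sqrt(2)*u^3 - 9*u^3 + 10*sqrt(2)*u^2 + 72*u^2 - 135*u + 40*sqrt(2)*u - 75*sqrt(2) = (u - 5)*(u - 3)*(u - 5*sqrt(2))*(sqrt(2)*u + 1)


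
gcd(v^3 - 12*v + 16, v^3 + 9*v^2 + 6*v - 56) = v^2 + 2*v - 8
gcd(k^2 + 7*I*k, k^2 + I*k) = k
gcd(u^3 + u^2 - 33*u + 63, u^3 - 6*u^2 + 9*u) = u^2 - 6*u + 9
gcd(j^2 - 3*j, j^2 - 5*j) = j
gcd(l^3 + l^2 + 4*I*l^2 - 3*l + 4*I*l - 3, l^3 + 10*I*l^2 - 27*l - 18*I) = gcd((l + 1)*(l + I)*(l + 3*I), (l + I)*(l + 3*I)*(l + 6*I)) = l^2 + 4*I*l - 3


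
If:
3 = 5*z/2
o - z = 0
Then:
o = 6/5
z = 6/5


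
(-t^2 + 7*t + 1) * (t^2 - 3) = -t^4 + 7*t^3 + 4*t^2 - 21*t - 3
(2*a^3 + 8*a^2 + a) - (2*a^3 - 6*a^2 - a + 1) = 14*a^2 + 2*a - 1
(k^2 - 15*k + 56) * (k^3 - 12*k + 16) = k^5 - 15*k^4 + 44*k^3 + 196*k^2 - 912*k + 896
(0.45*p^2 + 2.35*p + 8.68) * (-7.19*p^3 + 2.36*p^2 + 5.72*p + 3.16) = -3.2355*p^5 - 15.8345*p^4 - 54.2892*p^3 + 35.3488*p^2 + 57.0756*p + 27.4288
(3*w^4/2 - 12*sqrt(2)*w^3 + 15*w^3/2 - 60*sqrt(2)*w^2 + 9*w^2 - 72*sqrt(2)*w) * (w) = 3*w^5/2 - 12*sqrt(2)*w^4 + 15*w^4/2 - 60*sqrt(2)*w^3 + 9*w^3 - 72*sqrt(2)*w^2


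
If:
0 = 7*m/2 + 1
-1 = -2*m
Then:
No Solution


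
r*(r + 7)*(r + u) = r^3 + r^2*u + 7*r^2 + 7*r*u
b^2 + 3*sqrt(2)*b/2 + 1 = (b + sqrt(2)/2)*(b + sqrt(2))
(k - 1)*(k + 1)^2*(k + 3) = k^4 + 4*k^3 + 2*k^2 - 4*k - 3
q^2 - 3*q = q*(q - 3)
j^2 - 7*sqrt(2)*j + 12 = (j - 6*sqrt(2))*(j - sqrt(2))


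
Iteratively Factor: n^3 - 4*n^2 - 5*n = (n + 1)*(n^2 - 5*n) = (n - 5)*(n + 1)*(n)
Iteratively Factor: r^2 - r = (r)*(r - 1)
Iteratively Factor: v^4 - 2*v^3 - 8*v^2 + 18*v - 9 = (v - 1)*(v^3 - v^2 - 9*v + 9) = (v - 3)*(v - 1)*(v^2 + 2*v - 3) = (v - 3)*(v - 1)*(v + 3)*(v - 1)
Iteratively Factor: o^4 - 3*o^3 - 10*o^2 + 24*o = (o - 4)*(o^3 + o^2 - 6*o) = (o - 4)*(o + 3)*(o^2 - 2*o) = (o - 4)*(o - 2)*(o + 3)*(o)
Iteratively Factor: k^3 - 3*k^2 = (k)*(k^2 - 3*k) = k^2*(k - 3)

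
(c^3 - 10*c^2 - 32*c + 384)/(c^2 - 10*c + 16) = (c^2 - 2*c - 48)/(c - 2)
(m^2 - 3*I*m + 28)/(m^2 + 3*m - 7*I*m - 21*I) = (m + 4*I)/(m + 3)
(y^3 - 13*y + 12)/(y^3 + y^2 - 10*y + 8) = (y - 3)/(y - 2)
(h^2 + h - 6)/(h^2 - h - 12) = (h - 2)/(h - 4)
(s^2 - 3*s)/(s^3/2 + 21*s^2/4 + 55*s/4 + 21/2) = 4*s*(s - 3)/(2*s^3 + 21*s^2 + 55*s + 42)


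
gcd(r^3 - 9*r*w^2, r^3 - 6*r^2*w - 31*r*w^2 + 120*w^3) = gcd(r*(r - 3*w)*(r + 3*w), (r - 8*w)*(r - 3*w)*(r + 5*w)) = r - 3*w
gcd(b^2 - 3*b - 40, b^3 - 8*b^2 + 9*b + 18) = 1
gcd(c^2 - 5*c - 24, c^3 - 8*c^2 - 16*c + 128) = c - 8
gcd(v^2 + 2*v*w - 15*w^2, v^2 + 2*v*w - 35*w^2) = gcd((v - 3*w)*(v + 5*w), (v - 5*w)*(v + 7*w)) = 1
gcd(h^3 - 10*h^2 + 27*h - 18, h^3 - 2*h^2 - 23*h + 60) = h - 3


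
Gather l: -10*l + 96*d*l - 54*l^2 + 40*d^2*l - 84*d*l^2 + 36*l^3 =36*l^3 + l^2*(-84*d - 54) + l*(40*d^2 + 96*d - 10)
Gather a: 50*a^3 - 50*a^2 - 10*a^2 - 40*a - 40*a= 50*a^3 - 60*a^2 - 80*a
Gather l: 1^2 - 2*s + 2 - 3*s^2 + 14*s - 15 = -3*s^2 + 12*s - 12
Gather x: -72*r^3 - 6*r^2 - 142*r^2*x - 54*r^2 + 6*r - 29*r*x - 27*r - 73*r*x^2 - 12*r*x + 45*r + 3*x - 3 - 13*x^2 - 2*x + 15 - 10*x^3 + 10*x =-72*r^3 - 60*r^2 + 24*r - 10*x^3 + x^2*(-73*r - 13) + x*(-142*r^2 - 41*r + 11) + 12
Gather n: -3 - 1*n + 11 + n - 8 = 0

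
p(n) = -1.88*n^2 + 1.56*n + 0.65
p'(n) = 1.56 - 3.76*n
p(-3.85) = -33.22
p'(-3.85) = 16.04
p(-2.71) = -17.38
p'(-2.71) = 11.75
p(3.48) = -16.69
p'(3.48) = -11.52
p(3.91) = -21.99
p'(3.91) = -13.14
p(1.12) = 0.04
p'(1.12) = -2.65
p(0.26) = 0.93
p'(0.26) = 0.58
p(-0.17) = 0.33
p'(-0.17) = 2.20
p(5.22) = -42.43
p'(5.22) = -18.07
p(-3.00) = -20.95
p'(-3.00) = 12.84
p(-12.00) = -288.79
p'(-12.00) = 46.68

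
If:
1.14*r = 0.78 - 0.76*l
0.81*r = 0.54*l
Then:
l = 0.51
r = 0.34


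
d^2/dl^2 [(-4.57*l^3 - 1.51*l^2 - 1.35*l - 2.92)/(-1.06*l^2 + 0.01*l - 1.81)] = (-14.469358*l^3 + 1.80665400000001*l^2 + 74.10429*l - 1.261348)/(1.191016*l^6 - 0.033708*l^5 + 6.101466*l^4 - 0.115117*l^3 + 10.418541*l^2 - 0.098283*l + 5.929741)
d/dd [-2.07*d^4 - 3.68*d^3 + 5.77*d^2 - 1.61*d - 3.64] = -8.28*d^3 - 11.04*d^2 + 11.54*d - 1.61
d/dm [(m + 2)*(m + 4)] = 2*m + 6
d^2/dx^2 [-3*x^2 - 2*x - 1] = -6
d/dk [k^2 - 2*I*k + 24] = 2*k - 2*I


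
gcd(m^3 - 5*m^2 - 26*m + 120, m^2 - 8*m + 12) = m - 6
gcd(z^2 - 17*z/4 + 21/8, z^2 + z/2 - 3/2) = 1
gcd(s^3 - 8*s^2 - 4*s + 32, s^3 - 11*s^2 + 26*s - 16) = s^2 - 10*s + 16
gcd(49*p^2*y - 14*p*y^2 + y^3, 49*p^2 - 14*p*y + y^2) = 49*p^2 - 14*p*y + y^2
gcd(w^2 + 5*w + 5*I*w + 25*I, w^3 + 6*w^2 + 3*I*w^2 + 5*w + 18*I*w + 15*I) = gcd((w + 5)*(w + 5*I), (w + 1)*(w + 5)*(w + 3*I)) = w + 5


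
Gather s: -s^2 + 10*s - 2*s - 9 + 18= -s^2 + 8*s + 9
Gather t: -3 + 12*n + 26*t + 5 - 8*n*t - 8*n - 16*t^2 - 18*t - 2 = 4*n - 16*t^2 + t*(8 - 8*n)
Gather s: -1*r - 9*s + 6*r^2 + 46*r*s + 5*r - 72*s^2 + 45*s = 6*r^2 + 4*r - 72*s^2 + s*(46*r + 36)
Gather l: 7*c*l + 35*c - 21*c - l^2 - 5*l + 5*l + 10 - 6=7*c*l + 14*c - l^2 + 4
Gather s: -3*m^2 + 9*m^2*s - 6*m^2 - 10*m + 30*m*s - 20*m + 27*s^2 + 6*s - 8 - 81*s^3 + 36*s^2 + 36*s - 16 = -9*m^2 - 30*m - 81*s^3 + 63*s^2 + s*(9*m^2 + 30*m + 42) - 24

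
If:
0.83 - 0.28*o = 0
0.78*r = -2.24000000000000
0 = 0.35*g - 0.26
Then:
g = 0.74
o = 2.96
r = -2.87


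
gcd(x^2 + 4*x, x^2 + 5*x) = x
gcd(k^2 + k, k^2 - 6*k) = k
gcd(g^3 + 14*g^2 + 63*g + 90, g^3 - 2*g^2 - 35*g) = g + 5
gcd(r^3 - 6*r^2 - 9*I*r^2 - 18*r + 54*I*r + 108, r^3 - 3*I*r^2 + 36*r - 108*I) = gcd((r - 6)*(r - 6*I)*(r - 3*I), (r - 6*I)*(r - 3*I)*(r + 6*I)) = r^2 - 9*I*r - 18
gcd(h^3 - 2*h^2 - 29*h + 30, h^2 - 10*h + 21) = 1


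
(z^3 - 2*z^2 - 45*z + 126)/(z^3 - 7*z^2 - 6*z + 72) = (z^2 + 4*z - 21)/(z^2 - z - 12)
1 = 1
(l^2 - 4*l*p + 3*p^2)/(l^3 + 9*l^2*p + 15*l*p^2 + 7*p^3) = (l^2 - 4*l*p + 3*p^2)/(l^3 + 9*l^2*p + 15*l*p^2 + 7*p^3)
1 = 1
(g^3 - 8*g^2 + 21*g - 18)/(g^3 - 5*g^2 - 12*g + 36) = (g^2 - 6*g + 9)/(g^2 - 3*g - 18)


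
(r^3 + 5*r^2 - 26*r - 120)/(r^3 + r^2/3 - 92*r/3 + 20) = 3*(r + 4)/(3*r - 2)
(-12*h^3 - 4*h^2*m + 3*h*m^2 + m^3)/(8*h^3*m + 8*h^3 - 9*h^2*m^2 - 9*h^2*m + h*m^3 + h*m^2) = (-12*h^3 - 4*h^2*m + 3*h*m^2 + m^3)/(h*(8*h^2*m + 8*h^2 - 9*h*m^2 - 9*h*m + m^3 + m^2))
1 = 1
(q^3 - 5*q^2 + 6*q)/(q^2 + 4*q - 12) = q*(q - 3)/(q + 6)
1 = 1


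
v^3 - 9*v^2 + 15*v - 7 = (v - 7)*(v - 1)^2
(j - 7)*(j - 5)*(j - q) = j^3 - j^2*q - 12*j^2 + 12*j*q + 35*j - 35*q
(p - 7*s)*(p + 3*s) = p^2 - 4*p*s - 21*s^2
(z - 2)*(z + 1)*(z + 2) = z^3 + z^2 - 4*z - 4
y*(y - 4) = y^2 - 4*y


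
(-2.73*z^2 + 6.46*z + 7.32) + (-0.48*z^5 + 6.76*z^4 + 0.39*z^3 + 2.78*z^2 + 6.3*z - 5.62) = -0.48*z^5 + 6.76*z^4 + 0.39*z^3 + 0.0499999999999998*z^2 + 12.76*z + 1.7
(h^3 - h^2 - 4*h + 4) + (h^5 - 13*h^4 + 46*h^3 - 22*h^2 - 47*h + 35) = h^5 - 13*h^4 + 47*h^3 - 23*h^2 - 51*h + 39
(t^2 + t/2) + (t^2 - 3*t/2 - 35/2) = 2*t^2 - t - 35/2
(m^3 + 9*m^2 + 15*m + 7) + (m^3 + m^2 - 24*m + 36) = 2*m^3 + 10*m^2 - 9*m + 43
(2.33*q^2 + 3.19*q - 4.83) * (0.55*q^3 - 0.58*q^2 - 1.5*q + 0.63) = 1.2815*q^5 + 0.4031*q^4 - 8.0017*q^3 - 0.515700000000001*q^2 + 9.2547*q - 3.0429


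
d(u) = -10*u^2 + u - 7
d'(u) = 1 - 20*u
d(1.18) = -19.74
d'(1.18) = -22.60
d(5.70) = -326.20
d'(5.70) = -113.00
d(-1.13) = -20.90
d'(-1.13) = 23.60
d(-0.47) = -9.68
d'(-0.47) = 10.40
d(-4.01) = -171.81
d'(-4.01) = 81.20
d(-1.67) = -36.56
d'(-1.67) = 34.40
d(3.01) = -94.59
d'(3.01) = -59.20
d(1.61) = -31.31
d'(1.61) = -31.20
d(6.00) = -361.00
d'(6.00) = -119.00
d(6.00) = -361.00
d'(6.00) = -119.00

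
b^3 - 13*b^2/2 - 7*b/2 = b*(b - 7)*(b + 1/2)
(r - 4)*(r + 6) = r^2 + 2*r - 24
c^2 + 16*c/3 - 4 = (c - 2/3)*(c + 6)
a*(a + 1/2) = a^2 + a/2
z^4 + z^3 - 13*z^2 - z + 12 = (z - 3)*(z - 1)*(z + 1)*(z + 4)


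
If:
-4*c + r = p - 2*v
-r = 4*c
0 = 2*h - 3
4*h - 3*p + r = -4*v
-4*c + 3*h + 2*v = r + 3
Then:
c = -3/8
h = 3/2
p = 3/2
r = 3/2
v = -3/4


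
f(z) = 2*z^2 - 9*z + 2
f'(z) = 4*z - 9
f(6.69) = 31.30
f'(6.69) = 17.76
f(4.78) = 4.68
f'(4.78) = 10.12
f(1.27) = -6.20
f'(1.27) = -3.92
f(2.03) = -8.03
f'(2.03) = -0.88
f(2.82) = -7.48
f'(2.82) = 2.28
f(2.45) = -8.04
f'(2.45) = 0.80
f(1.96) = -7.96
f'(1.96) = -1.16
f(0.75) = -3.62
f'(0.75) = -6.00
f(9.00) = 83.00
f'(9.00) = 27.00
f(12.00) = 182.00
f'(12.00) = 39.00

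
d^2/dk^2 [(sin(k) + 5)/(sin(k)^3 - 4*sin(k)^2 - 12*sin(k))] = (-4*sin(k)^4 - 33*sin(k)^3 + 162*sin(k)^2 - 116*sin(k) - 984 - 600/sin(k) + 1440/sin(k)^2 + 1440/sin(k)^3)/((sin(k) - 6)^3*(sin(k) + 2)^3)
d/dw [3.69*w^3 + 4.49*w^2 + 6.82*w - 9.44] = 11.07*w^2 + 8.98*w + 6.82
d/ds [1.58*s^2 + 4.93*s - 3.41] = 3.16*s + 4.93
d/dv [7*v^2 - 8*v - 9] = 14*v - 8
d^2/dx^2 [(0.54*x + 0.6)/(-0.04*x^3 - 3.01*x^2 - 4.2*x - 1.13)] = (-0.005184*x^5 - 0.401616*x^4 - 10.759308*x^3 - 32.928264*x^2 - 34.328268*x - 11.96076)/(6.4e-5*x^9 + 0.014448*x^8 + 1.107372*x^7 + 30.310405*x^6 + 117.090372*x^5 + 191.141979*x^4 + 159.953988*x^3 + 71.330007*x^2 + 16.08894*x + 1.442897)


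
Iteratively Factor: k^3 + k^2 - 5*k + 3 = (k + 3)*(k^2 - 2*k + 1) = (k - 1)*(k + 3)*(k - 1)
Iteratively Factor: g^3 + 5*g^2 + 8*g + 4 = (g + 2)*(g^2 + 3*g + 2) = (g + 2)^2*(g + 1)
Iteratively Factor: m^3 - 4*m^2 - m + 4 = (m - 1)*(m^2 - 3*m - 4) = (m - 4)*(m - 1)*(m + 1)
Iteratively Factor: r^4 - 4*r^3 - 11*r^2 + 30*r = (r - 5)*(r^3 + r^2 - 6*r) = (r - 5)*(r - 2)*(r^2 + 3*r) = (r - 5)*(r - 2)*(r + 3)*(r)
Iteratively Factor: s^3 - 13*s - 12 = (s + 3)*(s^2 - 3*s - 4) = (s + 1)*(s + 3)*(s - 4)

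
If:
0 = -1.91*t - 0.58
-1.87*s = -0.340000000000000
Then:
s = 0.18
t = -0.30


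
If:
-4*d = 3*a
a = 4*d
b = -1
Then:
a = 0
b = -1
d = 0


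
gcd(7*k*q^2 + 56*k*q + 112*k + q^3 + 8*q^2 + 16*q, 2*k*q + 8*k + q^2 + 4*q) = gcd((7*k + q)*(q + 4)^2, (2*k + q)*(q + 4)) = q + 4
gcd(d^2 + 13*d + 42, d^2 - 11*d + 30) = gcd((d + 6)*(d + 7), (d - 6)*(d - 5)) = 1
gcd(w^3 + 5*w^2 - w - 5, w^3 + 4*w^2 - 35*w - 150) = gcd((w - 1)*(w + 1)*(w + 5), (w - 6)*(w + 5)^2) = w + 5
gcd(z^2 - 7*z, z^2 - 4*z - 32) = 1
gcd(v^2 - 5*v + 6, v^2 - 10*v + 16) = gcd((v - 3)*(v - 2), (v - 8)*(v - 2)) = v - 2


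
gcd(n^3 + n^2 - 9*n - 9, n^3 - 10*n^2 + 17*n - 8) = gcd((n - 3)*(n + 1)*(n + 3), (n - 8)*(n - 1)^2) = 1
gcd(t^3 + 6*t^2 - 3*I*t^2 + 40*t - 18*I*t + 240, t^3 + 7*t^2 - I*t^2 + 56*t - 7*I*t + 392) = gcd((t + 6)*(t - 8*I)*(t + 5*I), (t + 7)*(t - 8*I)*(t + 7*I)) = t - 8*I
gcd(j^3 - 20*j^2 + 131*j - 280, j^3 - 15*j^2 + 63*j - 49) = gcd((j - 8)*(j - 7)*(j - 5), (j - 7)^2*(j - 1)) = j - 7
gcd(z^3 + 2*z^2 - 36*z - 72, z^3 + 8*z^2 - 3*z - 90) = z + 6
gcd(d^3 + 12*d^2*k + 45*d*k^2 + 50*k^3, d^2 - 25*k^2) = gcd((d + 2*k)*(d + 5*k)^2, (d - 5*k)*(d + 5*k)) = d + 5*k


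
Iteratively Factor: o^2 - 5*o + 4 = (o - 1)*(o - 4)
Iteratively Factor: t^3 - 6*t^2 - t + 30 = (t + 2)*(t^2 - 8*t + 15) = (t - 3)*(t + 2)*(t - 5)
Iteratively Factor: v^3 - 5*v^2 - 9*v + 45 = (v + 3)*(v^2 - 8*v + 15) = (v - 5)*(v + 3)*(v - 3)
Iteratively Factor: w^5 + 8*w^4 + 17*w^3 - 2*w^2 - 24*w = (w + 3)*(w^4 + 5*w^3 + 2*w^2 - 8*w) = w*(w + 3)*(w^3 + 5*w^2 + 2*w - 8) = w*(w + 2)*(w + 3)*(w^2 + 3*w - 4) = w*(w - 1)*(w + 2)*(w + 3)*(w + 4)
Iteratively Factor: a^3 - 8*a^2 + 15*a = (a - 3)*(a^2 - 5*a) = (a - 5)*(a - 3)*(a)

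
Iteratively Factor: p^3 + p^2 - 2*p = (p + 2)*(p^2 - p) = p*(p + 2)*(p - 1)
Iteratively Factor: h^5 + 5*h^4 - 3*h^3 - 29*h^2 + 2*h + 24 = (h + 4)*(h^4 + h^3 - 7*h^2 - h + 6) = (h - 1)*(h + 4)*(h^3 + 2*h^2 - 5*h - 6) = (h - 2)*(h - 1)*(h + 4)*(h^2 + 4*h + 3) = (h - 2)*(h - 1)*(h + 1)*(h + 4)*(h + 3)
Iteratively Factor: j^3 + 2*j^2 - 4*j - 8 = (j + 2)*(j^2 - 4) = (j - 2)*(j + 2)*(j + 2)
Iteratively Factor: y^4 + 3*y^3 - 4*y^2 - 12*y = (y)*(y^3 + 3*y^2 - 4*y - 12) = y*(y + 3)*(y^2 - 4) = y*(y - 2)*(y + 3)*(y + 2)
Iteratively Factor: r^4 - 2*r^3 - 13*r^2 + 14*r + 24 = (r + 1)*(r^3 - 3*r^2 - 10*r + 24) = (r + 1)*(r + 3)*(r^2 - 6*r + 8) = (r - 4)*(r + 1)*(r + 3)*(r - 2)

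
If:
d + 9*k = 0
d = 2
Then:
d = 2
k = -2/9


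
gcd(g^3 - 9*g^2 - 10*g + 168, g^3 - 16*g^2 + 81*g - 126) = g^2 - 13*g + 42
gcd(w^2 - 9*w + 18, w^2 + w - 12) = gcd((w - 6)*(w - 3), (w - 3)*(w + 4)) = w - 3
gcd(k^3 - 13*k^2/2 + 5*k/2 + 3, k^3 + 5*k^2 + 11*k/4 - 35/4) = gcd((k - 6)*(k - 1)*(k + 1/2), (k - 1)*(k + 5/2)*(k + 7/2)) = k - 1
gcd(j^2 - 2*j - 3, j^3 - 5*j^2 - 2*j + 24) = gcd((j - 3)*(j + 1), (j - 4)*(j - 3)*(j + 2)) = j - 3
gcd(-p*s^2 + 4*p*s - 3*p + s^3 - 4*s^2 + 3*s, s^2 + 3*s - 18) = s - 3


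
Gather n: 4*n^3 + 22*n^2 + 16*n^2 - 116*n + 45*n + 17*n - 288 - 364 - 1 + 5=4*n^3 + 38*n^2 - 54*n - 648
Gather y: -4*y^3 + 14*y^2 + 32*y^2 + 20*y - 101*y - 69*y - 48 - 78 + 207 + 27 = -4*y^3 + 46*y^2 - 150*y + 108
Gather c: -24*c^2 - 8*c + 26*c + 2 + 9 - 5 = -24*c^2 + 18*c + 6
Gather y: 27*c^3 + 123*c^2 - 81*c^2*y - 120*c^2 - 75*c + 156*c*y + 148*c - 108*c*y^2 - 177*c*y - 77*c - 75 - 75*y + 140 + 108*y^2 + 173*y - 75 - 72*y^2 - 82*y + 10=27*c^3 + 3*c^2 - 4*c + y^2*(36 - 108*c) + y*(-81*c^2 - 21*c + 16)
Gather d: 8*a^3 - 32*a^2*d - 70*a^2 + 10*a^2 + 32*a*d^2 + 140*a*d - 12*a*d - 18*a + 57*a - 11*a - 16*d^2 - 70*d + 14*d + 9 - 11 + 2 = 8*a^3 - 60*a^2 + 28*a + d^2*(32*a - 16) + d*(-32*a^2 + 128*a - 56)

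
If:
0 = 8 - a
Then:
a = 8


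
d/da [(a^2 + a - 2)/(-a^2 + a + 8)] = 2*(a^2 + 6*a + 5)/(a^4 - 2*a^3 - 15*a^2 + 16*a + 64)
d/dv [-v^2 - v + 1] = -2*v - 1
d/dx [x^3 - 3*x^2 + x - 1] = 3*x^2 - 6*x + 1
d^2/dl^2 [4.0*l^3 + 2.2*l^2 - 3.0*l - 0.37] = 24.0*l + 4.4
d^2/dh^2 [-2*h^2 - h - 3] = -4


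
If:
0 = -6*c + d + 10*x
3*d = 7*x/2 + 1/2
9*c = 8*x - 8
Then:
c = -544/315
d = -14/15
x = -33/35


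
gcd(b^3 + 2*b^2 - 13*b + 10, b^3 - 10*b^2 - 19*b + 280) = b + 5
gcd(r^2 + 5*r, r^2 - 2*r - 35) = r + 5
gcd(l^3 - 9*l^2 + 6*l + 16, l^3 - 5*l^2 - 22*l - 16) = l^2 - 7*l - 8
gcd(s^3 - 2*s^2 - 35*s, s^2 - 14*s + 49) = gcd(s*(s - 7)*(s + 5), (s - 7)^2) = s - 7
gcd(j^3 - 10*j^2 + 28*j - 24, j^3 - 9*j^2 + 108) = j - 6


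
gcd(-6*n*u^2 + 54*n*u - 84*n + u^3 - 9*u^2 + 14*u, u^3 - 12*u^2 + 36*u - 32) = u - 2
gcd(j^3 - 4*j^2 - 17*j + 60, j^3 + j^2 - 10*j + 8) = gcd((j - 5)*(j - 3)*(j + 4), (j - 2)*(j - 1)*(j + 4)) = j + 4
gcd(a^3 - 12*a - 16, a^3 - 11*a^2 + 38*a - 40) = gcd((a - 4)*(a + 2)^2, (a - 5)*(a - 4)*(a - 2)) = a - 4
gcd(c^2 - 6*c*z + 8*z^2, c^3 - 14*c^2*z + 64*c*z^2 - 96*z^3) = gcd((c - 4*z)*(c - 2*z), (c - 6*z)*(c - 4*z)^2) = -c + 4*z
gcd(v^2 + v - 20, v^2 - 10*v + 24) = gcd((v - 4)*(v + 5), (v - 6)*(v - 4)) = v - 4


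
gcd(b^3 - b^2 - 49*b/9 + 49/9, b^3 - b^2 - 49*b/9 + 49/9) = b^3 - b^2 - 49*b/9 + 49/9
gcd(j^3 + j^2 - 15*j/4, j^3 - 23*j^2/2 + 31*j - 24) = j - 3/2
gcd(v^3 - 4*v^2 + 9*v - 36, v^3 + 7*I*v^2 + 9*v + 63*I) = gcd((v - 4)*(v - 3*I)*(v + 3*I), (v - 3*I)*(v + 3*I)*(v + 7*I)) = v^2 + 9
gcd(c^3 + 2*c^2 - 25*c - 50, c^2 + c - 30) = c - 5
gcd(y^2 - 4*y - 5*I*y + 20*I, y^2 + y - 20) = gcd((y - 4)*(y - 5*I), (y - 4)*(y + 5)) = y - 4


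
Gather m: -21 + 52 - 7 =24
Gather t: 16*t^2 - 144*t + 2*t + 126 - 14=16*t^2 - 142*t + 112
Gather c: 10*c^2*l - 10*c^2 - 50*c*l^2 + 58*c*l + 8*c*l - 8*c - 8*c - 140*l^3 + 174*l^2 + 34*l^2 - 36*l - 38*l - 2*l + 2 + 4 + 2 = c^2*(10*l - 10) + c*(-50*l^2 + 66*l - 16) - 140*l^3 + 208*l^2 - 76*l + 8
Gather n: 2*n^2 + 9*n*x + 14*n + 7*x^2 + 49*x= 2*n^2 + n*(9*x + 14) + 7*x^2 + 49*x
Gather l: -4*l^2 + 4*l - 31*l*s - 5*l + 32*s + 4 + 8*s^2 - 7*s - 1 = -4*l^2 + l*(-31*s - 1) + 8*s^2 + 25*s + 3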